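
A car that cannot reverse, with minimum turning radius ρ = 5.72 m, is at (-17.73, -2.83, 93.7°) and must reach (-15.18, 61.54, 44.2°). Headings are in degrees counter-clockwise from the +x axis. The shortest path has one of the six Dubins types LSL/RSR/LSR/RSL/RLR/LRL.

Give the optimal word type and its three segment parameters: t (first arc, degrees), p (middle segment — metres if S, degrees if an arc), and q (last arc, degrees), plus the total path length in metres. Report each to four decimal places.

RSR: t = 4.4936°, p = 59.9059 m, q = 45.0064°, L = 64.8476 m

Let ψ = atan2(Δy, Δx) = atan2(64.37, 2.55) = 87.7314° be the start→goal bearing.
Normalize: d = |goal − start| / ρ = 64.420489/5.72 = 11.262323, α = (θ_start − ψ) mod 360° = 5.9686° = 0.104171 rad, β = (θ_goal − ψ) mod 360° = 316.4686° = 5.523419 rad.
Common terms: sin α = 0.103983, cos α = 0.994579, sin β = -0.688752, cos β = 0.724997, cos(α−β) = 0.649448, d² = 126.839925. Work in radians in the unit-radius frame; every candidate has L = ρ·(t + p + q).
LSL: p² = 2 + d² − 2cos(α−β) + 2d(sin α − sin β) = 145.397111; p = √p² = 12.058072; φ = atan2(cos β − cos α, d + sin α − sin β) = -0.022359 rad; t = (φ − α) mod 2π = 6.156655 rad, q = (β − φ) mod 2π = 5.545777 rad → L = 5.72·(6.156655 + 12.058072 + 5.545777) = 5.72·23.760505 = 135.910089 m
RSR: p² = 2 + d² − 2cos(α−β) + 2d(sin β − sin α) = 109.684947; p = √p² = 10.473058; φ = atan2(cos α − cos β, d − sin α + sin β) = 0.025743 rad; t = (α − φ) mod 2π = 0.078428 rad, q = (φ − β) mod 2π = 0.785510 rad → L = 5.72·(0.078428 + 10.473058 + 0.785510) = 5.72·11.336996 = 64.847618 m
LSR: p² = d² − 2 + 2cos(α−β) + 2d(sin α + sin β) = 112.967095; p = √p² = 10.628598; φ = atan2(−cos α − cos β, d + sin α + sin β) − atan2(−2, p) = 0.026322 rad; t = (φ − α) mod 2π = 6.205336 rad, q = (φ − β) mod 2π = 0.786089 rad → L = 5.72·(6.205336 + 10.628598 + 0.786089) = 5.72·17.620022 = 100.786528 m
RSL: p² = d² − 2 + 2cos(α−β) − 2d(sin α + sin β) = 139.310547; p = √p² = 11.802989; φ = atan2(cos α + cos β, d − sin α − sin β) − atan2(2, p) = -0.023713 rad; t = (α − φ) mod 2π = 0.127885 rad, q = (β − φ) mod 2π = 5.547132 rad → L = 5.72·(0.127885 + 11.802989 + 5.547132) = 5.72·17.478005 = 99.974190 m
RLR: c = (6 − d² + 2cos(α−β) + 2d(sin α − sin β))/8 = -12.710618, |c| > 1 → infeasible
LRL: c = (6 − d² + 2cos(α−β) − 2d(sin α − sin β))/8 = -17.174639, |c| > 1 → infeasible
Shortest: RSR with L = 64.847618 m ≈ 64.8476 m
Convert RSR to answer units (arcs ×180/π): t = 0.078428·180/π = 4.4936°, p = ρ·p = 5.72·10.473058 = 59.9059 m, q = 0.785510·180/π = 45.0064°, L = 64.8476 m.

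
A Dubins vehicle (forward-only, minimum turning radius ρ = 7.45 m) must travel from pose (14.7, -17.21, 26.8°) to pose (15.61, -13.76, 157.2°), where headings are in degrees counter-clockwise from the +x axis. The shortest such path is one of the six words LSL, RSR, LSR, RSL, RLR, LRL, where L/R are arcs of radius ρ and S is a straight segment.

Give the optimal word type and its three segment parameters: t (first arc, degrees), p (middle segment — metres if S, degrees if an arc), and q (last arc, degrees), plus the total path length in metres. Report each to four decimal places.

Let ψ = atan2(Δy, Δx) = atan2(3.45, 0.91) = 75.2237° be the start→goal bearing.
Normalize: d = |goal − start| / ρ = 3.567997/7.45 = 0.478926, α = (θ_start − ψ) mod 360° = 311.5763° = 5.438032 rad, β = (θ_goal − ψ) mod 360° = 81.9763° = 1.430756 rad.
Common terms: sin α = -0.748073, cos α = 0.663616, sin β = 0.990210, cos β = 0.139583, cos(α−β) = -0.648120, d² = 0.229370. Work in radians in the unit-radius frame; every candidate has L = ρ·(t + p + q).
LSL: p² = 2 + d² − 2cos(α−β) + 2d(sin α − sin β) = 1.860592; p = √p² = 1.364035; φ = atan2(cos β − cos α, d + sin α − sin β) = -2.747275 rad; t = (φ − α) mod 2π = 4.381064 rad, q = (β − φ) mod 2π = 4.178031 rad → L = 7.45·(4.381064 + 1.364035 + 4.178031) = 7.45·9.923130 = 73.927318 m
RSR: p² = 2 + d² − 2cos(α−β) + 2d(sin β − sin α) = 5.190627; p = √p² = 2.278295; φ = atan2(cos α − cos β, d − sin α + sin β) = 0.232089 rad; t = (α − φ) mod 2π = 5.205943 rad, q = (φ − β) mod 2π = 5.084519 rad → L = 7.45·(5.205943 + 2.278295 + 5.084519) = 7.45·12.568756 = 93.637232 m
LSR: p² = d² − 2 + 2cos(α−β) + 2d(sin α + sin β) = -2.834939 < 0 → infeasible
RSL: p² = d² − 2 + 2cos(α−β) − 2d(sin α + sin β) = -3.298801 < 0 → infeasible
RLR: c = (6 − d² + 2cos(α−β) + 2d(sin α − sin β))/8 = 0.351172; p = 2π − arccos c = 5.071211 rad; φ = atan2(cos α − cos β, d − sin α + sin β) = 0.232089 rad; t = (α − φ + p/2) mod 2π = 1.458363 rad, q = (α − β − t + p) mod 2π = 1.336939 rad → L = 7.45·(1.458363 + 5.071211 + 1.336939) = 7.45·7.866513 = 58.605521 m
LRL: c = (6 − d² + 2cos(α−β) − 2d(sin α − sin β))/8 = 0.767426; p = 2π − arccos c = 5.587206 rad; φ = atan2(cos β − cos α, d + sin α − sin β) = -2.747275 rad; t = (φ − α + p/2) mod 2π = 0.891482 rad, q = (β − α − t + p) mod 2π = 0.688448 rad → L = 7.45·(0.891482 + 5.587206 + 0.688448) = 7.45·7.167135 = 53.395158 m
Shortest: LRL with L = 53.395158 m ≈ 53.3952 m
Convert LRL to answer units (arcs ×180/π): t = 0.891482·180/π = 51.0781°, p = 5.587206·180/π = 320.1233°, q = 0.688448·180/π = 39.4452°, L = 53.3952 m.

LRL: t = 51.0781°, p = 320.1233°, q = 39.4452°, L = 53.3952 m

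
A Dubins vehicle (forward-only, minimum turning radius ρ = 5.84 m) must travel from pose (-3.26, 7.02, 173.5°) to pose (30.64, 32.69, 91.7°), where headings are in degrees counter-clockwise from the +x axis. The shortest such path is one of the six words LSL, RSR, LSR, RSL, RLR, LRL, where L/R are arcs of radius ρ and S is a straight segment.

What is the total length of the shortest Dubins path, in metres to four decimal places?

55.5393 m

Let ψ = atan2(Δy, Δx) = atan2(25.67, 33.90) = 37.1340° be the start→goal bearing.
Normalize: d = |goal − start| / ρ = 42.522452/5.84 = 7.281242, α = (θ_start − ψ) mod 360° = 136.3660° = 2.380036 rad, β = (θ_goal − ψ) mod 360° = 54.5660° = 0.952356 rad.
Common terms: sin α = 0.690049, cos α = -0.723763, sin β = 0.814784, cos β = 0.579765, cos(α−β) = 0.142629, d² = 53.016481. Work in radians in the unit-radius frame; every candidate has L = ρ·(t + p + q).
LSL: p² = 2 + d² − 2cos(α−β) + 2d(sin α − sin β) = 52.914774; p = √p² = 7.274254; φ = atan2(cos β − cos α, d + sin α − sin β) = 0.180171 rad; t = (φ − α) mod 2π = 4.083320 rad, q = (β − φ) mod 2π = 0.772186 rad → L = 5.84·(4.083320 + 7.274254 + 0.772186) = 5.84·12.129760 = 70.837799 m
RSR: p² = 2 + d² − 2cos(α−β) + 2d(sin β − sin α) = 56.547673; p = √p² = 7.519819; φ = atan2(cos α − cos β, d − sin α + sin β) = -0.174226 rad; t = (α − φ) mod 2π = 2.554261 rad, q = (φ − β) mod 2π = 5.156603 rad → L = 5.84·(2.554261 + 7.519819 + 5.156603) = 5.84·15.230683 = 88.947191 m
LSR: p² = d² − 2 + 2cos(α−β) + 2d(sin α + sin β) = 73.215845; p = √p² = 8.556626; φ = atan2(−cos α − cos β, d + sin α + sin β) − atan2(−2, p) = 0.246003 rad; t = (φ − α) mod 2π = 4.149152 rad, q = (φ − β) mod 2π = 5.576831 rad → L = 5.84·(4.149152 + 8.556626 + 5.576831) = 5.84·18.282609 = 106.770438 m
RSL: p² = d² − 2 + 2cos(α−β) − 2d(sin α + sin β) = 29.387633; p = √p² = 5.421036; φ = atan2(cos α + cos β, d − sin α − sin β) − atan2(2, p) = -0.378365 rad; t = (α − φ) mod 2π = 2.758400 rad, q = (β − φ) mod 2π = 1.330721 rad → L = 5.84·(2.758400 + 5.421036 + 1.330721) = 5.84·9.510158 = 55.539321 m
RLR: c = (6 − d² + 2cos(α−β) + 2d(sin α − sin β))/8 = -6.068459, |c| > 1 → infeasible
LRL: c = (6 − d² + 2cos(α−β) − 2d(sin α − sin β))/8 = -5.614347, |c| > 1 → infeasible
Shortest: RSL with L = 55.539321 m ≈ 55.5393 m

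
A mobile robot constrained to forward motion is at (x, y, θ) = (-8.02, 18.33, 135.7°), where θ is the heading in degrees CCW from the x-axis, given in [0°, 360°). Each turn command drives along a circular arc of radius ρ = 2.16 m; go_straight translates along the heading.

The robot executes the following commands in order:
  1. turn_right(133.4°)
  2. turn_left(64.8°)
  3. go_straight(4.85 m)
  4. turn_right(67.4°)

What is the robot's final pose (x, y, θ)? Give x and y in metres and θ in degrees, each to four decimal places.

(-0.8067, 29.1391, 359.7000°)

set_pose: (x, y, θ) = (-8.0200, 18.3300, 135.7000°), ρ = 2.16
turn_right(133.4°): centre at ρ to the right, rotate −133.4° → (-6.5981, 22.0342, 2.3000°)
turn_left(64.8°): centre at ρ to the left, rotate +64.8° → (-4.6950, 23.3519, 67.1000°)
go_straight(4.85): x += 4.85·cos θ, y += 4.85·sin θ → (-2.8078, 27.8197, 67.1000°)
turn_right(67.4°): centre at ρ to the right, rotate −67.4° → (-0.8067, 29.1391, -0.3000° ≡ 359.7000°)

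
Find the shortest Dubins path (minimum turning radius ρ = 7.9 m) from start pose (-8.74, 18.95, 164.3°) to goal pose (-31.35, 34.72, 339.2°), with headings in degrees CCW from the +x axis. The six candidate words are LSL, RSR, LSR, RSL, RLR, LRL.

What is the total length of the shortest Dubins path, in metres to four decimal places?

53.1296 m

Let ψ = atan2(Δy, Δx) = atan2(15.77, -22.61) = 145.1050° be the start→goal bearing.
Normalize: d = |goal − start| / ρ = 27.566374/7.9 = 3.489414, α = (θ_start − ψ) mod 360° = 19.1950° = 0.335015 rad, β = (θ_goal − ψ) mod 360° = 194.0950° = 3.387596 rad.
Common terms: sin α = 0.328784, cos α = 0.944405, sin β = -0.243530, cos β = -0.969893, cos(α−β) = -0.996041, d² = 12.176013. Work in radians in the unit-radius frame; every candidate has L = ρ·(t + p + q).
LSL: p² = 2 + d² − 2cos(α−β) + 2d(sin α − sin β) = 20.162173; p = √p² = 4.490231; φ = atan2(cos β − cos α, d + sin α − sin β) = -0.440426 rad; t = (φ − α) mod 2π = 5.507744 rad, q = (β − φ) mod 2π = 3.828023 rad → L = 7.9·(5.507744 + 4.490231 + 3.828023) = 7.9·13.825997 = 109.225376 m
RSR: p² = 2 + d² − 2cos(α−β) + 2d(sin β − sin α) = 12.174018; p = √p² = 3.489129; φ = atan2(cos α − cos β, d − sin α + sin β) = 0.580745 rad; t = (α − φ) mod 2π = 6.037456 rad, q = (φ − β) mod 2π = 3.476334 rad → L = 7.9·(6.037456 + 3.489129 + 3.476334) = 7.9·13.002918 = 102.723055 m
LSR: p² = d² − 2 + 2cos(α−β) + 2d(sin α + sin β) = 8.778904; p = √p² = 2.962921; φ = atan2(−cos α − cos β, d + sin α + sin β) − atan2(−2, p) = 0.600886 rad; t = (φ − α) mod 2π = 0.265871 rad, q = (φ − β) mod 2π = 3.496475 rad → L = 7.9·(0.265871 + 2.962921 + 3.496475) = 7.9·6.725268 = 53.129615 m
RSL: p² = d² − 2 + 2cos(α−β) − 2d(sin α + sin β) = 7.588959; p = √p² = 2.754807; φ = atan2(cos α + cos β, d − sin α − sin β) − atan2(2, p) = -0.635453 rad; t = (α − φ) mod 2π = 0.970468 rad, q = (β − φ) mod 2π = 4.023049 rad → L = 7.9·(0.970468 + 2.754807 + 4.023049) = 7.9·7.748324 = 61.211761 m
RLR: c = (6 − d² + 2cos(α−β) + 2d(sin α − sin β))/8 = -0.521752; p = 2π − arccos c = 4.163485 rad; φ = atan2(cos α − cos β, d − sin α + sin β) = 0.580745 rad; t = (α − φ + p/2) mod 2π = 1.836013 rad, q = (α − β − t + p) mod 2π = 5.558076 rad → L = 7.9·(1.836013 + 4.163485 + 5.558076) = 7.9·11.557575 = 91.304843 m
LRL: c = (6 − d² + 2cos(α−β) − 2d(sin α − sin β))/8 = -1.520272, |c| > 1 → infeasible
Shortest: LSR with L = 53.129615 m ≈ 53.1296 m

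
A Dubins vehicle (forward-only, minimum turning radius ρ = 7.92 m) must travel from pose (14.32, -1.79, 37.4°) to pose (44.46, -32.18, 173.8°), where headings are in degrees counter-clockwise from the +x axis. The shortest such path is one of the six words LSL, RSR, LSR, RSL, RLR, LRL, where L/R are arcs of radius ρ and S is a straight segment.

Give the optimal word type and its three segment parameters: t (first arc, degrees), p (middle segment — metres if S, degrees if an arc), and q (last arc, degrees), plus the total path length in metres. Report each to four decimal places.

Let ψ = atan2(Δy, Δx) = atan2(-30.39, 30.14) = -45.2366° be the start→goal bearing.
Normalize: d = |goal − start| / ρ = 42.801539/7.92 = 5.404235, α = (θ_start − ψ) mod 360° = 82.6366° = 1.442281 rad, β = (θ_goal − ψ) mod 360° = 219.0366° = 3.822911 rad.
Common terms: sin α = 0.991753, cos α = 0.128161, sin β = -0.629817, cos β = -0.776743, cos(α−β) = -0.724172, d² = 29.205752. Work in radians in the unit-radius frame; every candidate has L = ρ·(t + p + q).
LSL: p² = 2 + d² − 2cos(α−β) + 2d(sin α − sin β) = 50.180792; p = √p² = 7.083840; φ = atan2(cos β − cos α, d + sin α − sin β) = -0.128092 rad; t = (φ − α) mod 2π = 4.712812 rad, q = (β − φ) mod 2π = 3.951003 rad → L = 7.92·(4.712812 + 7.083840 + 3.951003) = 7.92·15.747655 = 124.721424 m
RSR: p² = 2 + d² − 2cos(α−β) + 2d(sin β − sin α) = 15.127400; p = √p² = 3.889396; φ = atan2(cos α − cos β, d − sin α + sin β) = 0.234811 rad; t = (α − φ) mod 2π = 1.207470 rad, q = (φ − β) mod 2π = 2.695086 rad → L = 7.92·(1.207470 + 3.889396 + 2.695086) = 7.92·7.791952 = 61.712260 m
LSR: p² = d² − 2 + 2cos(α−β) + 2d(sin α + sin β) = 29.669384; p = √p² = 5.446961; φ = atan2(−cos α − cos β, d + sin α + sin β) − atan2(−2, p) = 0.463905 rad; t = (φ − α) mod 2π = 5.304808 rad, q = (φ − β) mod 2π = 2.924179 rad → L = 7.92·(5.304808 + 5.446961 + 2.924179) = 7.92·13.675949 = 108.313513 m
RSL: p² = d² − 2 + 2cos(α−β) − 2d(sin α + sin β) = 21.845434; p = √p² = 4.673910; φ = atan2(cos α + cos β, d − sin α − sin β) − atan2(2, p) = -0.532256 rad; t = (α − φ) mod 2π = 1.974538 rad, q = (β − φ) mod 2π = 4.355167 rad → L = 7.92·(1.974538 + 4.673910 + 4.355167) = 7.92·11.003615 = 87.148628 m
RLR: c = (6 − d² + 2cos(α−β) + 2d(sin α − sin β))/8 = -0.890925; p = 2π − arccos c = 3.613011 rad; φ = atan2(cos α − cos β, d − sin α + sin β) = 0.234811 rad; t = (α − φ + p/2) mod 2π = 3.013976 rad, q = (α − β − t + p) mod 2π = 4.501592 rad → L = 7.92·(3.013976 + 3.613011 + 4.501592) = 7.92·11.128578 = 88.138340 m
LRL: c = (6 − d² + 2cos(α−β) − 2d(sin α − sin β))/8 = -5.272599, |c| > 1 → infeasible
Shortest: RSR with L = 61.712260 m ≈ 61.7123 m
Convert RSR to answer units (arcs ×180/π): t = 1.207470·180/π = 69.1829°, p = ρ·p = 7.92·3.889396 = 30.8040 m, q = 2.695086·180/π = 154.4171°, L = 61.7123 m.

RSR: t = 69.1829°, p = 30.8040 m, q = 154.4171°, L = 61.7123 m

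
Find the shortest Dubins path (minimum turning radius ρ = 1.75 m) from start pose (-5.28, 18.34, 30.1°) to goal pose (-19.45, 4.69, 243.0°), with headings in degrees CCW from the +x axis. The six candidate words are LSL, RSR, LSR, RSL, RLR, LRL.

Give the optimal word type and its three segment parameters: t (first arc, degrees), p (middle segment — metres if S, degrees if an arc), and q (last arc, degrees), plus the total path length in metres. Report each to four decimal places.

RSL: t = 177.1059°, p = 18.3544 m, q = 30.0059°, L = 24.6803 m

Let ψ = atan2(Δy, Δx) = atan2(-13.65, -14.17) = -136.0708° be the start→goal bearing.
Normalize: d = |goal − start| / ρ = 19.675147/1.75 = 11.242941, α = (θ_start − ψ) mod 360° = 166.1708° = 2.900228 rad, β = (θ_goal − ψ) mod 360° = 19.0708° = 0.332849 rad.
Common terms: sin α = 0.239028, cos α = -0.971013, sin β = 0.326737, cos β = 0.945115, cos(α−β) = -0.839620, d² = 126.403722. Work in radians in the unit-radius frame; every candidate has L = ρ·(t + p + q).
LSL: p² = 2 + d² − 2cos(α−β) + 2d(sin α − sin β) = 128.110754; p = √p² = 11.318602; φ = atan2(cos β − cos α, d + sin α − sin β) = 0.170109 rad; t = (φ − α) mod 2π = 3.553067 rad, q = (β − φ) mod 2π = 0.162739 rad → L = 1.75·(3.553067 + 11.318602 + 0.162739) = 1.75·15.034408 = 26.310214 m
RSR: p² = 2 + d² − 2cos(α−β) + 2d(sin β − sin α) = 132.055171; p = √p² = 11.491526; φ = atan2(cos α − cos β, d − sin α + sin β) = -0.167525 rad; t = (α − φ) mod 2π = 3.067753 rad, q = (φ − β) mod 2π = 5.782811 rad → L = 1.75·(3.067753 + 11.491526 + 5.782811) = 1.75·20.342091 = 35.598659 m
LSR: p² = d² − 2 + 2cos(α−β) + 2d(sin α + sin β) = 135.446199; p = √p² = 11.638136; φ = atan2(−cos α − cos β, d + sin α + sin β) − atan2(−2, p) = 0.172380 rad; t = (φ − α) mod 2π = 3.555337 rad, q = (φ − β) mod 2π = 6.122716 rad → L = 1.75·(3.555337 + 11.638136 + 6.122716) = 1.75·21.316189 = 37.303330 m
RSL: p² = d² − 2 + 2cos(α−β) − 2d(sin α + sin β) = 110.002766; p = √p² = 10.488220; φ = atan2(cos α + cos β, d − sin α − sin β) − atan2(2, p) = -0.190853 rad; t = (α − φ) mod 2π = 3.091081 rad, q = (β − φ) mod 2π = 0.523702 rad → L = 1.75·(3.091081 + 10.488220 + 0.523702) = 1.75·14.103004 = 24.680257 m
RLR: c = (6 − d² + 2cos(α−β) + 2d(sin α − sin β))/8 = -15.506896, |c| > 1 → infeasible
LRL: c = (6 − d² + 2cos(α−β) − 2d(sin α − sin β))/8 = -15.013844, |c| > 1 → infeasible
Shortest: RSL with L = 24.680257 m ≈ 24.6803 m
Convert RSL to answer units (arcs ×180/π): t = 3.091081·180/π = 177.1059°, p = ρ·p = 1.75·10.488220 = 18.3544 m, q = 0.523702·180/π = 30.0059°, L = 24.6803 m.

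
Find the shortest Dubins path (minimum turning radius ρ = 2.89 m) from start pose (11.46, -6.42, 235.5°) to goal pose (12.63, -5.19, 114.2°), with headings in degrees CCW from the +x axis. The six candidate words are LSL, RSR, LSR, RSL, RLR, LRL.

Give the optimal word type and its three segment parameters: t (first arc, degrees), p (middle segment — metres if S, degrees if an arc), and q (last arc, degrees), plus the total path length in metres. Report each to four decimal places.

RLR: t = 15.6873°, p = 294.7029°, q = 40.3156°, L = 17.6896 m

Let ψ = atan2(Δy, Δx) = atan2(1.23, 1.17) = 46.4321° be the start→goal bearing.
Normalize: d = |goal − start| / ρ = 1.697587/2.89 = 0.587400, α = (θ_start − ψ) mod 360° = 189.0679° = 3.299857 rad, β = (θ_goal − ψ) mod 360° = 67.7679° = 1.182773 rad.
Common terms: sin α = -0.157605, cos α = -0.987502, sin β = 0.925659, cos β = 0.378359, cos(α−β) = -0.519519, d² = 0.345039. Work in radians in the unit-radius frame; every candidate has L = ρ·(t + p + q).
LSL: p² = 2 + d² − 2cos(α−β) + 2d(sin α − sin β) = 2.111459; p = √p² = 1.453086; φ = atan2(cos β − cos α, d + sin α − sin β) = 1.919041 rad; t = (φ − α) mod 2π = 4.902369 rad, q = (β − φ) mod 2π = 5.546917 rad → L = 2.89·(4.902369 + 1.453086 + 5.546917) = 2.89·11.902372 = 34.397855 m
RSR: p² = 2 + d² − 2cos(α−β) + 2d(sin β − sin α) = 4.656696; p = √p² = 2.157938; φ = atan2(cos α − cos β, d − sin α + sin β) = -0.685355 rad; t = (α − φ) mod 2π = 3.985212 rad, q = (φ − β) mod 2π = 4.415058 rad → L = 2.89·(3.985212 + 2.157938 + 4.415058) = 2.89·10.558208 = 30.513220 m
LSR: p² = d² − 2 + 2cos(α−β) + 2d(sin α + sin β) = -1.791689 < 0 → infeasible
RSL: p² = d² − 2 + 2cos(α−β) − 2d(sin α + sin β) = -3.596309 < 0 → infeasible
RLR: c = (6 − d² + 2cos(α−β) + 2d(sin α − sin β))/8 = 0.417913; p = 2π − arccos c = 5.143536 rad; φ = atan2(cos α − cos β, d − sin α + sin β) = -0.685355 rad; t = (α − φ + p/2) mod 2π = 0.273795 rad, q = (α − β − t + p) mod 2π = 0.703640 rad → L = 2.89·(0.273795 + 5.143536 + 0.703640) = 2.89·6.120971 = 17.689606 m
LRL: c = (6 − d² + 2cos(α−β) − 2d(sin α − sin β))/8 = 0.736068; p = 2π − arccos c = 5.539632 rad; φ = atan2(cos β − cos α, d + sin α − sin β) = 1.919041 rad; t = (φ − α + p/2) mod 2π = 1.389000 rad, q = (β − α − t + p) mod 2π = 2.033548 rad → L = 2.89·(1.389000 + 5.539632 + 2.033548) = 2.89·8.962179 = 25.900697 m
Shortest: RLR with L = 17.689606 m ≈ 17.6896 m
Convert RLR to answer units (arcs ×180/π): t = 0.273795·180/π = 15.6873°, p = 5.143536·180/π = 294.7029°, q = 0.703640·180/π = 40.3156°, L = 17.6896 m.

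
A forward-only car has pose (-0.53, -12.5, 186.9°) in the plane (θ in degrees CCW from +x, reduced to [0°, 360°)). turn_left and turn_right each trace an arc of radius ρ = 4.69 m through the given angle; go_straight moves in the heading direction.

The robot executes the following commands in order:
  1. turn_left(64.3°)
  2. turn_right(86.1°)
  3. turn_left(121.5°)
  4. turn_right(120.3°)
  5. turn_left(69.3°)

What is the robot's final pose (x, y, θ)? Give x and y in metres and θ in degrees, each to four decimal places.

set_pose: (x, y, θ) = (-0.5300, -12.5000, 186.9000°), ρ = 4.69
turn_left(64.3°): centre at ρ to the left, rotate +64.3° → (-4.4063, -15.6446, 251.2000°)
turn_right(86.1°): centre at ρ to the right, rotate −86.1° → (-10.0521, -18.6655, 165.1000°)
turn_left(121.5°): centre at ρ to the left, rotate +121.5° → (-15.7526, -24.5377, 286.6000°)
turn_right(120.3°): centre at ρ to the right, rotate −120.3° → (-21.3579, -30.4341, 166.3000°)
turn_left(69.3°): centre at ρ to the left, rotate +69.3° → (-26.3384, -32.3410, 235.6000°)

(-26.3384, -32.3410, 235.6000°)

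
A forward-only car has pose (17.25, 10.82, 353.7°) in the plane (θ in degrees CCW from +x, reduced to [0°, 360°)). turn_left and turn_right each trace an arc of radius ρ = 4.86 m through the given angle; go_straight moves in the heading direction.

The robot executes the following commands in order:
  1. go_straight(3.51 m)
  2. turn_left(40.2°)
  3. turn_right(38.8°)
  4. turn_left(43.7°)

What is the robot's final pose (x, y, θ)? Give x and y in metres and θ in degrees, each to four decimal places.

set_pose: (x, y, θ) = (17.2500, 10.8200, 353.7000°), ρ = 4.86
go_straight(3.51): x += 3.51·cos θ, y += 3.51·sin θ → (20.7388, 10.4348, 353.7000°)
turn_left(40.2°): centre at ρ to the left, rotate +40.2° → (23.9828, 11.2316, 393.9000° ≡ 33.9000°)
turn_right(38.8°): centre at ρ to the right, rotate −38.8° → (27.1085, 12.0400, -4.9000° ≡ 355.1000°)
turn_left(43.7°): centre at ρ to the left, rotate +43.7° → (30.5689, 13.0947, 398.8000° ≡ 38.8000°)

(30.5689, 13.0947, 38.8000°)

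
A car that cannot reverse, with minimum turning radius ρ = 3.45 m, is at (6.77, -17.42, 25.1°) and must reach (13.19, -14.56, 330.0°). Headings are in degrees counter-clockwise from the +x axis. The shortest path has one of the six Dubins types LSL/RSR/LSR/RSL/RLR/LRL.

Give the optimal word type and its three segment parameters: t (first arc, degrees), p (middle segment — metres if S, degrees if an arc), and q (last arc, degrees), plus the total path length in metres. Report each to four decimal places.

Let ψ = atan2(Δy, Δx) = atan2(2.86, 6.42) = 24.0122° be the start→goal bearing.
Normalize: d = |goal − start| / ρ = 7.028229/3.45 = 2.037168, α = (θ_start − ψ) mod 360° = 1.0878° = 0.018987 rad, β = (θ_goal − ψ) mod 360° = 305.9878° = 5.340495 rad.
Common terms: sin α = 0.018985, cos α = 0.999820, sin β = -0.809142, cos β = 0.587614, cos(α−β) = 0.572146, d² = 4.150053. Work in radians in the unit-radius frame; every candidate has L = ρ·(t + p + q).
LSL: p² = 2 + d² − 2cos(α−β) + 2d(sin α − sin β) = 8.379828; p = √p² = 2.894793; φ = atan2(cos β − cos α, d + sin α − sin β) = -0.142881 rad; t = (φ − α) mod 2π = 6.121317 rad, q = (β − φ) mod 2π = 5.483377 rad → L = 3.45·(6.121317 + 2.894793 + 5.483377) = 3.45·14.499487 = 50.023232 m
RSR: p² = 2 + d² − 2cos(α−β) + 2d(sin β − sin α) = 1.631693; p = √p² = 1.277378; φ = atan2(cos α − cos β, d − sin α + sin β) = 0.328578 rad; t = (α − φ) mod 2π = 5.973594 rad, q = (φ − β) mod 2π = 1.271268 rad → L = 3.45·(5.973594 + 1.277378 + 1.271268) = 3.45·8.522239 = 29.401726 m
LSR: p² = d² − 2 + 2cos(α−β) + 2d(sin α + sin β) = 0.074982; p = √p² = 0.273829; φ = atan2(−cos α − cos β, d + sin α + sin β) − atan2(−2, p) = 0.529800 rad; t = (φ − α) mod 2π = 0.510814 rad, q = (φ − β) mod 2π = 1.472490 rad → L = 3.45·(0.510814 + 0.273829 + 1.472490) = 3.45·2.257133 = 7.787110 m
RSL: p² = d² − 2 + 2cos(α−β) − 2d(sin α + sin β) = 6.513706; p = √p² = 2.552196; φ = atan2(cos α + cos β, d − sin α − sin β) − atan2(2, p) = -0.153084 rad; t = (α − φ) mod 2π = 0.172071 rad, q = (β − φ) mod 2π = 5.493580 rad → L = 3.45·(0.172071 + 2.552196 + 5.493580) = 3.45·8.217847 = 28.351573 m
RLR: c = (6 − d² + 2cos(α−β) + 2d(sin α − sin β))/8 = 0.796038; p = 2π − arccos c = 5.633110 rad; φ = atan2(cos α − cos β, d − sin α + sin β) = 0.328578 rad; t = (α − φ + p/2) mod 2π = 2.506964 rad, q = (α − β − t + p) mod 2π = 4.087823 rad → L = 3.45·(2.506964 + 5.633110 + 4.087823) = 3.45·12.227897 = 42.186244 m
LRL: c = (6 − d² + 2cos(α−β) − 2d(sin α − sin β))/8 = -0.047479; p = 2π − arccos c = 4.664893 rad; φ = atan2(cos β − cos α, d + sin α − sin β) = -0.142881 rad; t = (φ − α + p/2) mod 2π = 2.170578 rad, q = (β − α − t + p) mod 2π = 1.532638 rad → L = 3.45·(2.170578 + 4.664893 + 1.532638) = 3.45·8.368109 = 28.869975 m
Shortest: LSR with L = 7.787110 m ≈ 7.7871 m
Convert LSR to answer units (arcs ×180/π): t = 0.510814·180/π = 29.2675°, p = ρ·p = 3.45·0.273829 = 0.9447 m, q = 1.472490·180/π = 84.3675°, L = 7.7871 m.

LSR: t = 29.2675°, p = 0.9447 m, q = 84.3675°, L = 7.7871 m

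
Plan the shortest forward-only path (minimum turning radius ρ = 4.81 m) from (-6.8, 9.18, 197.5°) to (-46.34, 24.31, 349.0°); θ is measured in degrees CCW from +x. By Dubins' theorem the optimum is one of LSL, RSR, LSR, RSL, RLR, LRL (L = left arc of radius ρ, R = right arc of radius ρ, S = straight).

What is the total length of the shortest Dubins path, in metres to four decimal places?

56.9469 m

Let ψ = atan2(Δy, Δx) = atan2(15.13, -39.54) = 159.0606° be the start→goal bearing.
Normalize: d = |goal − start| / ρ = 42.335901/4.81 = 8.801643, α = (θ_start − ψ) mod 360° = 38.4394° = 0.670894 rad, β = (θ_goal − ψ) mod 360° = 189.9394° = 3.315067 rad.
Common terms: sin α = 0.621686, cos α = 0.783266, sin β = -0.172606, cos β = -0.984991, cos(α−β) = -0.878817, d² = 77.468912. Work in radians in the unit-radius frame; every candidate has L = ρ·(t + p + q).
LSL: p² = 2 + d² − 2cos(α−β) + 2d(sin α − sin β) = 95.208699; p = √p² = 9.757494; φ = atan2(cos β − cos α, d + sin α − sin β) = -0.182227 rad; t = (φ − α) mod 2π = 5.430064 rad, q = (β − φ) mod 2π = 3.497295 rad → L = 4.81·(5.430064 + 9.757494 + 3.497295) = 4.81·18.684854 = 89.874146 m
RSR: p² = 2 + d² − 2cos(α−β) + 2d(sin β − sin α) = 67.244394; p = √p² = 8.200268; φ = atan2(cos α − cos β, d − sin α + sin β) = 0.217341 rad; t = (α − φ) mod 2π = 0.453552 rad, q = (φ − β) mod 2π = 3.185459 rad → L = 4.81·(0.453552 + 8.200268 + 3.185459) = 4.81·11.839279 = 56.946934 m
LSR: p² = d² − 2 + 2cos(α−β) + 2d(sin α + sin β) = 81.616564; p = √p² = 9.034189; φ = atan2(−cos α − cos β, d + sin α + sin β) − atan2(−2, p) = 0.239670 rad; t = (φ − α) mod 2π = 5.851962 rad, q = (φ − β) mod 2π = 3.207788 rad → L = 4.81·(5.851962 + 9.034189 + 3.207788) = 4.81·18.093939 = 87.031845 m
RSL: p² = d² − 2 + 2cos(α−β) − 2d(sin α + sin β) = 65.805992; p = √p² = 8.112089; φ = atan2(cos α + cos β, d − sin α − sin β) − atan2(2, p) = -0.265871 rad; t = (α − φ) mod 2π = 0.936765 rad, q = (β − φ) mod 2π = 3.580939 rad → L = 4.81·(0.936765 + 8.112089 + 3.580939) = 4.81·12.629793 = 60.749305 m
RLR: c = (6 − d² + 2cos(α−β) + 2d(sin α − sin β))/8 = -7.405549, |c| > 1 → infeasible
LRL: c = (6 − d² + 2cos(α−β) − 2d(sin α − sin β))/8 = -10.901087, |c| > 1 → infeasible
Shortest: RSR with L = 56.946934 m ≈ 56.9469 m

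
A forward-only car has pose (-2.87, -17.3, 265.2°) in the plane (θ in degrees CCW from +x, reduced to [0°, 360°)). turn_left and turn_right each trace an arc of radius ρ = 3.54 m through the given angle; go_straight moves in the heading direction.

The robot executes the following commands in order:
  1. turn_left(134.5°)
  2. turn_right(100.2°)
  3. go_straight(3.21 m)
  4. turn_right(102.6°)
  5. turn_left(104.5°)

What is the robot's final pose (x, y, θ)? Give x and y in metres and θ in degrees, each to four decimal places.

(5.7973, -34.4560, 301.4000°)

set_pose: (x, y, θ) = (-2.8700, -17.3000, 265.2000°), ρ = 3.54
turn_left(134.5°): centre at ρ to the left, rotate +134.5° → (2.9188, -20.3199, 399.7000° ≡ 39.7000°)
turn_right(100.2°): centre at ρ to the right, rotate −100.2° → (8.2611, -21.3004, -60.5000° ≡ 299.5000°)
go_straight(3.21): x += 3.21·cos θ, y += 3.21·sin θ → (9.8418, -24.0942, 299.5000°)
turn_right(102.6°): centre at ρ to the right, rotate −102.6° → (7.7898, -29.2245, 196.9000°)
turn_left(104.5°): centre at ρ to the left, rotate +104.5° → (5.7973, -34.4560, 301.4000°)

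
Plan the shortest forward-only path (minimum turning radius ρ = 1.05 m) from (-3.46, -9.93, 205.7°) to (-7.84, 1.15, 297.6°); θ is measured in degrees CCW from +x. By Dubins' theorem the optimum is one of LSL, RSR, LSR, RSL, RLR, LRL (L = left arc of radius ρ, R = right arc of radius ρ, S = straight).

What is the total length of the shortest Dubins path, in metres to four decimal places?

15.7134 m

Let ψ = atan2(Δy, Δx) = atan2(11.08, -4.38) = 111.5692° be the start→goal bearing.
Normalize: d = |goal − start| / ρ = 11.914311/1.05 = 11.346963, α = (θ_start − ψ) mod 360° = 94.1308° = 1.642892 rad, β = (θ_goal − ψ) mod 360° = 186.0308° = 3.246849 rad.
Common terms: sin α = 0.997402, cos α = -0.072033, sin β = -0.105063, cos β = -0.994466, cos(α−β) = -0.033155, d² = 128.753560. Work in radians in the unit-radius frame; every candidate has L = ρ·(t + p + q).
LSL: p² = 2 + d² − 2cos(α−β) + 2d(sin α − sin β) = 155.839125; p = √p² = 12.483554; φ = atan2(cos β − cos α, d + sin α − sin β) = -0.073959 rad; t = (φ − α) mod 2π = 4.566334 rad, q = (β − φ) mod 2π = 3.320809 rad → L = 1.05·(4.566334 + 12.483554 + 3.320809) = 1.05·20.370697 = 21.389232 m
RSR: p² = 2 + d² − 2cos(α−β) + 2d(sin β − sin α) = 105.800616; p = √p² = 10.285943; φ = atan2(cos α − cos β, d − sin α + sin β) = 0.089800 rad; t = (α − φ) mod 2π = 1.553092 rad, q = (φ − β) mod 2π = 3.126135 rad → L = 1.05·(1.553092 + 10.285943 + 3.126135) = 1.05·14.965170 = 15.713429 m
LSR: p² = d² − 2 + 2cos(α−β) + 2d(sin α + sin β) = 146.937939; p = √p² = 12.121796; φ = atan2(−cos α − cos β, d + sin α + sin β) − atan2(−2, p) = 0.250437 rad; t = (φ − α) mod 2π = 4.890730 rad, q = (φ − β) mod 2π = 3.286772 rad → L = 1.05·(4.890730 + 12.121796 + 3.286772) = 1.05·20.299298 = 21.314263 m
RSL: p² = d² − 2 + 2cos(α−β) − 2d(sin α + sin β) = 106.436561; p = √p² = 10.316810; φ = atan2(cos α + cos β, d − sin α − sin β) − atan2(2, p) = -0.293144 rad; t = (α − φ) mod 2π = 1.936036 rad, q = (β − φ) mod 2π = 3.539993 rad → L = 1.05·(1.936036 + 10.316810 + 3.539993) = 1.05·15.792839 = 16.582480 m
RLR: c = (6 − d² + 2cos(α−β) + 2d(sin α − sin β))/8 = -12.225077, |c| > 1 → infeasible
LRL: c = (6 − d² + 2cos(α−β) − 2d(sin α − sin β))/8 = -18.479891, |c| > 1 → infeasible
Shortest: RSR with L = 15.713429 m ≈ 15.7134 m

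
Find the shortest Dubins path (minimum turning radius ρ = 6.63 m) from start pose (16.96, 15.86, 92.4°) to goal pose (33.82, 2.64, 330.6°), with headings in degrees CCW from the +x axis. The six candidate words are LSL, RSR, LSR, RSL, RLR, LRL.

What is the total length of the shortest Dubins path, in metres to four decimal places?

Let ψ = atan2(Δy, Δx) = atan2(-13.22, 16.86) = -38.1002° be the start→goal bearing.
Normalize: d = |goal − start| / ρ = 21.424939/6.63 = 3.231514, α = (θ_start − ψ) mod 360° = 130.5002° = 2.277657 rad, β = (θ_goal − ψ) mod 360° = 8.7002° = 0.151846 rad.
Common terms: sin α = 0.760404, cos α = -0.649450, sin β = 0.151263, cos β = 0.988493, cos(α−β) = -0.526956, d² = 10.442684. Work in radians in the unit-radius frame; every candidate has L = ρ·(t + p + q).
LSL: p² = 2 + d² − 2cos(α−β) + 2d(sin α − sin β) = 17.433490; p = √p² = 4.175343; φ = atan2(cos β − cos α, d + sin α − sin β) = 0.403119 rad; t = (φ − α) mod 2π = 4.408647 rad, q = (β − φ) mod 2π = 6.031912 rad → L = 6.63·(4.408647 + 4.175343 + 6.031912) = 6.63·14.615903 = 96.903435 m
RSR: p² = 2 + d² − 2cos(α−β) + 2d(sin β − sin α) = 9.559701; p = √p² = 3.091877; φ = atan2(cos α − cos β, d − sin α + sin β) = -0.558314 rad; t = (α − φ) mod 2π = 2.835971 rad, q = (φ − β) mod 2π = 5.573025 rad → L = 6.63·(2.835971 + 3.091877 + 5.573025) = 6.63·11.500873 = 76.250787 m
LSR: p² = d² − 2 + 2cos(α−β) + 2d(sin α + sin β) = 13.280906; p = √p² = 3.644298; φ = atan2(−cos α − cos β, d + sin α + sin β) − atan2(−2, p) = 0.420274 rad; t = (φ − α) mod 2π = 4.425802 rad, q = (φ − β) mod 2π = 0.268427 rad → L = 6.63·(4.425802 + 3.644298 + 0.268427) = 6.63·8.338527 = 55.284433 m
RSL: p² = d² − 2 + 2cos(α−β) − 2d(sin α + sin β) = 1.496638; p = √p² = 1.223372; φ = atan2(cos α + cos β, d − sin α − sin β) − atan2(2, p) = -0.876707 rad; t = (α − φ) mod 2π = 3.154364 rad, q = (β − φ) mod 2π = 1.028553 rad → L = 6.63·(3.154364 + 1.223372 + 1.028553) = 6.63·5.406289 = 35.843696 m
RLR: c = (6 − d² + 2cos(α−β) + 2d(sin α − sin β))/8 = -0.194963; p = 2π − arccos c = 4.516170 rad; φ = atan2(cos α − cos β, d − sin α + sin β) = -0.558314 rad; t = (α − φ + p/2) mod 2π = 5.094056 rad, q = (α − β − t + p) mod 2π = 1.547924 rad → L = 6.63·(5.094056 + 4.516170 + 1.547924) = 6.63·11.158150 = 73.978537 m
LRL: c = (6 − d² + 2cos(α−β) − 2d(sin α − sin β))/8 = -1.179186, |c| > 1 → infeasible
Shortest: RSL with L = 35.843696 m ≈ 35.8437 m

35.8437 m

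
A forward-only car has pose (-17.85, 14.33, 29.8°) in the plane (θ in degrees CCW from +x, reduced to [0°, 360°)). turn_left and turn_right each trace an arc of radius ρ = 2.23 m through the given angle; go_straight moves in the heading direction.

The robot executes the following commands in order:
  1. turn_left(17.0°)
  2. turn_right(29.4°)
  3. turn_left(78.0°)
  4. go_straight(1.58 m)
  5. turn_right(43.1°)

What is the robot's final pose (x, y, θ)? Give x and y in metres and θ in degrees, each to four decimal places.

set_pose: (x, y, θ) = (-17.8500, 14.3300, 29.8000°), ρ = 2.23
turn_left(17.0°): centre at ρ to the left, rotate +17.0° → (-17.3327, 14.7386, 46.8000°)
turn_right(29.4°): centre at ρ to the right, rotate −29.4° → (-16.3739, 15.3400, 17.4000°)
turn_left(78.0°): centre at ρ to the left, rotate +78.0° → (-14.8207, 17.6778, 95.4000°)
go_straight(1.58): x += 1.58·cos θ, y += 1.58·sin θ → (-14.9694, 19.2508, 95.4000°)
turn_right(43.1°): centre at ρ to the right, rotate −43.1° → (-14.5137, 20.8244, 52.3000°)

(-14.5137, 20.8244, 52.3000°)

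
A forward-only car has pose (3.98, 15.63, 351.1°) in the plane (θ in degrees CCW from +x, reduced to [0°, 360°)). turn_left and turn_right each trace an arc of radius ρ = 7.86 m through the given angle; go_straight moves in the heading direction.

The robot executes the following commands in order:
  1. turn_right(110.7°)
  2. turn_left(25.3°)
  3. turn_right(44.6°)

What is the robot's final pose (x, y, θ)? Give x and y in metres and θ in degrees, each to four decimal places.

(5.9237, -4.6445, 221.1000°)

set_pose: (x, y, θ) = (3.9800, 15.6300, 351.1000°), ρ = 7.86
turn_right(110.7°): centre at ρ to the right, rotate −110.7° → (9.5982, 3.9823, 240.4000°)
turn_left(25.3°): centre at ρ to the left, rotate +25.3° → (8.5946, 0.6892, 265.7000°)
turn_right(44.6°): centre at ρ to the right, rotate −44.6° → (5.9237, -4.6445, 221.1000°)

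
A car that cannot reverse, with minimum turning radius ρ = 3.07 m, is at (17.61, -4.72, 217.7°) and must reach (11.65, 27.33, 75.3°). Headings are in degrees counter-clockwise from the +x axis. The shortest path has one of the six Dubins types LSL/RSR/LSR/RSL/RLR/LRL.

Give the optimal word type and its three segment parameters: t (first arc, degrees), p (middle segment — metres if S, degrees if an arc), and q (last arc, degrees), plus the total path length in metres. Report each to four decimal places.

Let ψ = atan2(Δy, Δx) = atan2(32.05, -5.96) = 100.5344° be the start→goal bearing.
Normalize: d = |goal − start| / ρ = 32.599449/3.07 = 10.618713, α = (θ_start − ψ) mod 360° = 117.1656° = 2.044926 rad, β = (θ_goal − ψ) mod 360° = 334.7656° = 5.842763 rad.
Common terms: sin α = 0.889690, cos α = -0.456564, sin β = -0.426322, cos β = 0.904572, cos(α−β) = -0.792290, d² = 112.757069. Work in radians in the unit-radius frame; every candidate has L = ρ·(t + p + q).
LSL: p² = 2 + d² − 2cos(α−β) + 2d(sin α − sin β) = 144.290361; p = √p² = 12.012092; φ = atan2(cos β − cos α, d + sin α − sin β) = 0.113558 rad; t = (φ − α) mod 2π = 4.351817 rad, q = (β − φ) mod 2π = 5.729205 rad → L = 3.07·(4.351817 + 12.012092 + 5.729205) = 3.07·22.093114 = 67.825860 m
RSR: p² = 2 + d² − 2cos(α−β) + 2d(sin β − sin α) = 88.392936; p = √p² = 9.401752; φ = atan2(cos α − cos β, d − sin α + sin β) = -0.145285 rad; t = (α − φ) mod 2π = 2.190211 rad, q = (φ − β) mod 2π = 0.295137 rad → L = 3.07·(2.190211 + 9.401752 + 0.295137) = 3.07·11.887101 = 36.493399 m
LSR: p² = d² − 2 + 2cos(α−β) + 2d(sin α + sin β) = 119.013244; p = √p² = 10.909319; φ = atan2(−cos α − cos β, d + sin α + sin β) − atan2(−2, p) = 0.140912 rad; t = (φ − α) mod 2π = 4.379171 rad, q = (φ − β) mod 2π = 0.581335 rad → L = 3.07·(4.379171 + 10.909319 + 0.581335) = 3.07·15.869825 = 48.720361 m
RSL: p² = d² − 2 + 2cos(α−β) − 2d(sin α + sin β) = 99.331736; p = √p² = 9.966531; φ = atan2(cos α + cos β, d − sin α − sin β) − atan2(2, p) = -0.153954 rad; t = (α − φ) mod 2π = 2.198881 rad, q = (β − φ) mod 2π = 5.996717 rad → L = 3.07·(2.198881 + 9.966531 + 5.996717) = 3.07·18.162128 = 55.757734 m
RLR: c = (6 − d² + 2cos(α−β) + 2d(sin α − sin β))/8 = -10.049117, |c| > 1 → infeasible
LRL: c = (6 − d² + 2cos(α−β) − 2d(sin α − sin β))/8 = -17.036295, |c| > 1 → infeasible
Shortest: RSR with L = 36.493399 m ≈ 36.4934 m
Convert RSR to answer units (arcs ×180/π): t = 2.190211·180/π = 125.4899°, p = ρ·p = 3.07·9.401752 = 28.8634 m, q = 0.295137·180/π = 16.9101°, L = 36.4934 m.

RSR: t = 125.4899°, p = 28.8634 m, q = 16.9101°, L = 36.4934 m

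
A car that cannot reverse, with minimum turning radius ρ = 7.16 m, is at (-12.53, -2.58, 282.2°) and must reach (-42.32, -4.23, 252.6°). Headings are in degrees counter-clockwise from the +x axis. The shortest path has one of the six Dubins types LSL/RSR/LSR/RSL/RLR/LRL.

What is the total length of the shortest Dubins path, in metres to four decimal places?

42.8783 m

Let ψ = atan2(Δy, Δx) = atan2(-1.65, -29.79) = -176.8298° be the start→goal bearing.
Normalize: d = |goal − start| / ρ = 29.835660/7.16 = 4.166992, α = (θ_start − ψ) mod 360° = 99.0298° = 1.728395 rad, β = (θ_goal − ψ) mod 360° = 69.4298° = 1.211778 rad.
Common terms: sin α = 0.987607, cos α = -0.156947, sin β = 0.936242, cos β = 0.351355, cos(α−β) = 0.869495, d² = 17.363819. Work in radians in the unit-radius frame; every candidate has L = ρ·(t + p + q).
LSL: p² = 2 + d² − 2cos(α−β) + 2d(sin α − sin β) = 18.052903; p = √p² = 4.248871; φ = atan2(cos β − cos α, d + sin α − sin β) = 0.119920 rad; t = (φ − α) mod 2π = 4.674710 rad, q = (β − φ) mod 2π = 1.091858 rad → L = 7.16·(4.674710 + 4.248871 + 1.091858) = 7.16·10.015439 = 71.710540 m
RSR: p² = 2 + d² − 2cos(α−β) + 2d(sin β − sin α) = 17.196756; p = √p² = 4.146897; φ = atan2(cos α − cos β, d − sin α + sin β) = -0.122883 rad; t = (α − φ) mod 2π = 1.851279 rad, q = (φ − β) mod 2π = 4.948524 rad → L = 7.16·(1.851279 + 4.146897 + 4.948524) = 7.16·10.946700 = 78.378371 m
LSR: p² = d² − 2 + 2cos(α−β) + 2d(sin α + sin β) = 33.136135; p = √p² = 5.756399; φ = atan2(−cos α − cos β, d + sin α + sin β) − atan2(−2, p) = 0.302485 rad; t = (φ − α) mod 2π = 4.857275 rad, q = (φ − β) mod 2π = 5.373892 rad → L = 7.16·(4.857275 + 5.756399 + 5.373892) = 7.16·15.987566 = 114.470973 m
RSL: p² = d² − 2 + 2cos(α−β) − 2d(sin α + sin β) = 1.069483; p = √p² = 1.034158; φ = atan2(cos α + cos β, d − sin α − sin β) − atan2(2, p) = -1.007127 rad; t = (α − φ) mod 2π = 2.735523 rad, q = (β − φ) mod 2π = 2.218905 rad → L = 7.16·(2.735523 + 1.034158 + 2.218905) = 7.16·5.988586 = 42.878275 m
RLR: c = (6 − d² + 2cos(α−β) + 2d(sin α − sin β))/8 = -1.149594, |c| > 1 → infeasible
LRL: c = (6 − d² + 2cos(α−β) − 2d(sin α − sin β))/8 = -1.256613, |c| > 1 → infeasible
Shortest: RSL with L = 42.878275 m ≈ 42.8783 m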